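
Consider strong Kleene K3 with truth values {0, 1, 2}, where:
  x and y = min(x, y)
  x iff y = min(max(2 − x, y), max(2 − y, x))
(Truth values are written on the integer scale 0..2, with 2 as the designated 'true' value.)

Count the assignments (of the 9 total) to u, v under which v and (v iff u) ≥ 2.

u = 0, v = 0 ↦ 0  <
u = 0, v = 1 ↦ 1  <
u = 0, v = 2 ↦ 0  <
u = 1, v = 0 ↦ 0  <
u = 1, v = 1 ↦ 1  <
u = 1, v = 2 ↦ 1  <
u = 2, v = 0 ↦ 0  <
u = 2, v = 1 ↦ 1  <
u = 2, v = 2 ↦ 2  ≥
So 1 of the 9 assignments meets the threshold.

1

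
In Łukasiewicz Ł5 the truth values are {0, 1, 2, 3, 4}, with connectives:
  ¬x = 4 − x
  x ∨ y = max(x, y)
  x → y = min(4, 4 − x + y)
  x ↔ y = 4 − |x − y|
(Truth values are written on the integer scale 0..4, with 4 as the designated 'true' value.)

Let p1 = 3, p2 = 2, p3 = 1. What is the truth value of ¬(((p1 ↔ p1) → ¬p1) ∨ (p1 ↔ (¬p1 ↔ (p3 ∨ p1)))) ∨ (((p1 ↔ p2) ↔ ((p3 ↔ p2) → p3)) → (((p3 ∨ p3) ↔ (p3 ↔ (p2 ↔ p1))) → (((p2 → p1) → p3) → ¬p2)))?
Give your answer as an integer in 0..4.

p1 ↔ p1 = 3 ↔ 3 = 4
¬p1 = ¬3 = 1
(p1 ↔ p1) → ¬p1 = 4 → 1 = 1
¬p1 = ¬3 = 1
p3 ∨ p1 = 1 ∨ 3 = 3
¬p1 ↔ (p3 ∨ p1) = 1 ↔ 3 = 2
p1 ↔ (¬p1 ↔ (p3 ∨ p1)) = 3 ↔ 2 = 3
((p1 ↔ p1) → ¬p1) ∨ (p1 ↔ (¬p1 ↔ (p3 ∨ p1))) = 1 ∨ 3 = 3
¬(((p1 ↔ p1) → ¬p1) ∨ (p1 ↔ (¬p1 ↔ (p3 ∨ p1)))) = ¬3 = 1
p1 ↔ p2 = 3 ↔ 2 = 3
p3 ↔ p2 = 1 ↔ 2 = 3
(p3 ↔ p2) → p3 = 3 → 1 = 2
(p1 ↔ p2) ↔ ((p3 ↔ p2) → p3) = 3 ↔ 2 = 3
p3 ∨ p3 = 1 ∨ 1 = 1
p2 ↔ p1 = 2 ↔ 3 = 3
p3 ↔ (p2 ↔ p1) = 1 ↔ 3 = 2
(p3 ∨ p3) ↔ (p3 ↔ (p2 ↔ p1)) = 1 ↔ 2 = 3
p2 → p1 = 2 → 3 = 4
(p2 → p1) → p3 = 4 → 1 = 1
¬p2 = ¬2 = 2
((p2 → p1) → p3) → ¬p2 = 1 → 2 = 4
((p3 ∨ p3) ↔ (p3 ↔ (p2 ↔ p1))) → (((p2 → p1) → p3) → ¬p2) = 3 → 4 = 4
((p1 ↔ p2) ↔ ((p3 ↔ p2) → p3)) → (((p3 ∨ p3) ↔ (p3 ↔ (p2 ↔ p1))) → (((p2 → p1) → p3) → ¬p2)) = 3 → 4 = 4
¬(((p1 ↔ p1) → ¬p1) ∨ (p1 ↔ (¬p1 ↔ (p3 ∨ p1)))) ∨ (((p1 ↔ p2) ↔ ((p3 ↔ p2) → p3)) → (((p3 ∨ p3) ↔ (p3 ↔ (p2 ↔ p1))) → (((p2 → p1) → p3) → ¬p2))) = 1 ∨ 4 = 4

4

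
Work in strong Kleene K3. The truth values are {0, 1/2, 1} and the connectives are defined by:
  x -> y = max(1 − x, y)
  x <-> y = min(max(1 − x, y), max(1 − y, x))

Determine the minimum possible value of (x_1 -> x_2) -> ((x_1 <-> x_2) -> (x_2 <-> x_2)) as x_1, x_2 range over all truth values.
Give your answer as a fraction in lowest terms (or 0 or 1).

Take x_1 = 0, x_2 = 1/2:
x_1 -> x_2 = 0 -> 1/2 = 1
x_1 <-> x_2 = 0 <-> 1/2 = 1/2
x_2 <-> x_2 = 1/2 <-> 1/2 = 1/2
(x_1 <-> x_2) -> (x_2 <-> x_2) = 1/2 -> 1/2 = 1/2
(x_1 -> x_2) -> ((x_1 <-> x_2) -> (x_2 <-> x_2)) = 1 -> 1/2 = 1/2
No assignment yields a value below 1/2, so this is the minimum.

1/2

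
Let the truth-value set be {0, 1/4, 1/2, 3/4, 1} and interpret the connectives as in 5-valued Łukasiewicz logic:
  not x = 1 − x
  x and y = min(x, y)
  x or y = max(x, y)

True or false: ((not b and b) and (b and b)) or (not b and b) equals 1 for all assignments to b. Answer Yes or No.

Counterexample: take b = 0.
not b = not 0 = 1
not b and b = 1 and 0 = 0
b and b = 0 and 0 = 0
(not b and b) and (b and b) = 0 and 0 = 0
((not b and b) and (b and b)) or (not b and b) = 0 or 0 = 0
This gives 0 ≠ 1.

No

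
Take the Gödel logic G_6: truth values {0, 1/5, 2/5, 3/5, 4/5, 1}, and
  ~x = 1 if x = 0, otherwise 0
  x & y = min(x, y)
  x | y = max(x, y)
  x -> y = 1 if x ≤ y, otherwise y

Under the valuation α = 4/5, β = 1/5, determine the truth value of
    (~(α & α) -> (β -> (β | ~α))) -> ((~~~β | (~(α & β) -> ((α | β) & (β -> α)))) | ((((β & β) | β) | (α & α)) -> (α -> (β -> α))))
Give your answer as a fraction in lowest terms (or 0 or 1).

α & α = 4/5 & 4/5 = 4/5
~(α & α) = ~4/5 = 0
~α = ~4/5 = 0
β | ~α = 1/5 | 0 = 1/5
β -> (β | ~α) = 1/5 -> 1/5 = 1
~(α & α) -> (β -> (β | ~α)) = 0 -> 1 = 1
~β = ~1/5 = 0
~~β = ~0 = 1
~~~β = ~1 = 0
α & β = 4/5 & 1/5 = 1/5
~(α & β) = ~1/5 = 0
α | β = 4/5 | 1/5 = 4/5
β -> α = 1/5 -> 4/5 = 1
(α | β) & (β -> α) = 4/5 & 1 = 4/5
~(α & β) -> ((α | β) & (β -> α)) = 0 -> 4/5 = 1
~~~β | (~(α & β) -> ((α | β) & (β -> α))) = 0 | 1 = 1
β & β = 1/5 & 1/5 = 1/5
(β & β) | β = 1/5 | 1/5 = 1/5
α & α = 4/5 & 4/5 = 4/5
((β & β) | β) | (α & α) = 1/5 | 4/5 = 4/5
β -> α = 1/5 -> 4/5 = 1
α -> (β -> α) = 4/5 -> 1 = 1
(((β & β) | β) | (α & α)) -> (α -> (β -> α)) = 4/5 -> 1 = 1
(~~~β | (~(α & β) -> ((α | β) & (β -> α)))) | ((((β & β) | β) | (α & α)) -> (α -> (β -> α))) = 1 | 1 = 1
(~(α & α) -> (β -> (β | ~α))) -> ((~~~β | (~(α & β) -> ((α | β) & (β -> α)))) | ((((β & β) | β) | (α & α)) -> (α -> (β -> α)))) = 1 -> 1 = 1

1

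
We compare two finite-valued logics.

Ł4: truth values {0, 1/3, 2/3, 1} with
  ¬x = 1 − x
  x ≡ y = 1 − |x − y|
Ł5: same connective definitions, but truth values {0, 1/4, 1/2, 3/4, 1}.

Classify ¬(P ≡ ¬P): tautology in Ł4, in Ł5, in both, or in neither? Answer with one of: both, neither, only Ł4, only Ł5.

neither

In Ł4: at P = 1/3 the value is 1/3 — not a tautology.
In Ł5: at P = 1/4 the value is 1/2 — not a tautology.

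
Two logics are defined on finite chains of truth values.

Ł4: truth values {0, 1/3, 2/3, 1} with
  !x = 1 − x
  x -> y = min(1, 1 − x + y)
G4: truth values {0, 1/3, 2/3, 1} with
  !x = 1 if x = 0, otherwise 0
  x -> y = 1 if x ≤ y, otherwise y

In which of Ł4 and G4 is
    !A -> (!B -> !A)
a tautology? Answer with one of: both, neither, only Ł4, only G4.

both

In Ł4: every assignment gives 1 — tautology.
In G4: every assignment gives 1 — tautology.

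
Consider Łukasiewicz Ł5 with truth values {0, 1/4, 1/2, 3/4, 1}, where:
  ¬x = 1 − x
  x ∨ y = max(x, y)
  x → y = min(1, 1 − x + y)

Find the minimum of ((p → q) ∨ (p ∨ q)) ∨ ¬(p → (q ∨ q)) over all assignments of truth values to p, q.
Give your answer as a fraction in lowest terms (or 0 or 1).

1/2

Take p = 1/2, q = 0:
p → q = 1/2 → 0 = 1/2
p ∨ q = 1/2 ∨ 0 = 1/2
(p → q) ∨ (p ∨ q) = 1/2 ∨ 1/2 = 1/2
q ∨ q = 0 ∨ 0 = 0
p → (q ∨ q) = 1/2 → 0 = 1/2
¬(p → (q ∨ q)) = ¬1/2 = 1/2
((p → q) ∨ (p ∨ q)) ∨ ¬(p → (q ∨ q)) = 1/2 ∨ 1/2 = 1/2
No assignment yields a value below 1/2, so this is the minimum.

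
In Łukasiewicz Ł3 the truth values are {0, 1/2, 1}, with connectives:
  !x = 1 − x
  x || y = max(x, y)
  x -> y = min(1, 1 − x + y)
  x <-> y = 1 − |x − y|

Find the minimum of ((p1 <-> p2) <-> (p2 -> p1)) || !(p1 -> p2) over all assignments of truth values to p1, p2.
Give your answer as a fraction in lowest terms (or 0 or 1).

Take p1 = 1/2, p2 = 0:
p1 <-> p2 = 1/2 <-> 0 = 1/2
p2 -> p1 = 0 -> 1/2 = 1
(p1 <-> p2) <-> (p2 -> p1) = 1/2 <-> 1 = 1/2
p1 -> p2 = 1/2 -> 0 = 1/2
!(p1 -> p2) = !1/2 = 1/2
((p1 <-> p2) <-> (p2 -> p1)) || !(p1 -> p2) = 1/2 || 1/2 = 1/2
No assignment yields a value below 1/2, so this is the minimum.

1/2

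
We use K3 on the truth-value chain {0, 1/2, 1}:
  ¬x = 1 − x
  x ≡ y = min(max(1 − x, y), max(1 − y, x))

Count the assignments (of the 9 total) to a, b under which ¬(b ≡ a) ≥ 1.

a = 0, b = 0 ↦ 0  <
a = 0, b = 1/2 ↦ 1/2  <
a = 0, b = 1 ↦ 1  ≥
a = 1/2, b = 0 ↦ 1/2  <
a = 1/2, b = 1/2 ↦ 1/2  <
a = 1/2, b = 1 ↦ 1/2  <
a = 1, b = 0 ↦ 1  ≥
a = 1, b = 1/2 ↦ 1/2  <
a = 1, b = 1 ↦ 0  <
So 2 of the 9 assignments meet the threshold.

2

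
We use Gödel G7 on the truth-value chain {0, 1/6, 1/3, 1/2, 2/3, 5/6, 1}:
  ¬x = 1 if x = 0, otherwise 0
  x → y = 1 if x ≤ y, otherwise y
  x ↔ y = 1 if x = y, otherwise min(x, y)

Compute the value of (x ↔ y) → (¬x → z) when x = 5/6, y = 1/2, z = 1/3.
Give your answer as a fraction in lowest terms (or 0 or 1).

1

x ↔ y = 5/6 ↔ 1/2 = 1/2
¬x = ¬5/6 = 0
¬x → z = 0 → 1/3 = 1
(x ↔ y) → (¬x → z) = 1/2 → 1 = 1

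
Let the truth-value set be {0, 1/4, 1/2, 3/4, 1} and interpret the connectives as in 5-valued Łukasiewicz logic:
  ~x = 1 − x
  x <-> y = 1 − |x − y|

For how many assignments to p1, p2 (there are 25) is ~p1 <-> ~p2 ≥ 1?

value 1: 5 assignments (counts)
value 3/4: 8 assignments
value 1/2: 6 assignments
value 1/4: 4 assignments
value 0: 2 assignments
So 5 of the 25 assignments meet the threshold.

5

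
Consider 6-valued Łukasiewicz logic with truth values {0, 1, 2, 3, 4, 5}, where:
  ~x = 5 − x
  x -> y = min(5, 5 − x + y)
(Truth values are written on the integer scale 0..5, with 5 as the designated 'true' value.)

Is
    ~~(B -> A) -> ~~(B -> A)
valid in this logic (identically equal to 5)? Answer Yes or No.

Yes

At A = 3, B = 0, for instance:
B -> A = 0 -> 3 = 5
~(B -> A) = ~5 = 0
~~(B -> A) = ~0 = 5
~~(B -> A) -> ~~(B -> A) = 5 -> 5 = 5
and checking the remaining 35 assignments likewise gives ≥ 5 in every case.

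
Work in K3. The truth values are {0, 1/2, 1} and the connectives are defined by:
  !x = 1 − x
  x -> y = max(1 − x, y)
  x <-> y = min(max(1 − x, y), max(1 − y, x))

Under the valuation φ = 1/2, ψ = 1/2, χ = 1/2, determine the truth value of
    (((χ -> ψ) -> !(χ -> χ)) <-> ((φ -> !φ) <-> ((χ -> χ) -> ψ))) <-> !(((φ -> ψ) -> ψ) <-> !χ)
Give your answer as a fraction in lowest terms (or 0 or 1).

1/2

χ -> ψ = 1/2 -> 1/2 = 1/2
χ -> χ = 1/2 -> 1/2 = 1/2
!(χ -> χ) = !1/2 = 1/2
(χ -> ψ) -> !(χ -> χ) = 1/2 -> 1/2 = 1/2
!φ = !1/2 = 1/2
φ -> !φ = 1/2 -> 1/2 = 1/2
χ -> χ = 1/2 -> 1/2 = 1/2
(χ -> χ) -> ψ = 1/2 -> 1/2 = 1/2
(φ -> !φ) <-> ((χ -> χ) -> ψ) = 1/2 <-> 1/2 = 1/2
((χ -> ψ) -> !(χ -> χ)) <-> ((φ -> !φ) <-> ((χ -> χ) -> ψ)) = 1/2 <-> 1/2 = 1/2
φ -> ψ = 1/2 -> 1/2 = 1/2
(φ -> ψ) -> ψ = 1/2 -> 1/2 = 1/2
!χ = !1/2 = 1/2
((φ -> ψ) -> ψ) <-> !χ = 1/2 <-> 1/2 = 1/2
!(((φ -> ψ) -> ψ) <-> !χ) = !1/2 = 1/2
(((χ -> ψ) -> !(χ -> χ)) <-> ((φ -> !φ) <-> ((χ -> χ) -> ψ))) <-> !(((φ -> ψ) -> ψ) <-> !χ) = 1/2 <-> 1/2 = 1/2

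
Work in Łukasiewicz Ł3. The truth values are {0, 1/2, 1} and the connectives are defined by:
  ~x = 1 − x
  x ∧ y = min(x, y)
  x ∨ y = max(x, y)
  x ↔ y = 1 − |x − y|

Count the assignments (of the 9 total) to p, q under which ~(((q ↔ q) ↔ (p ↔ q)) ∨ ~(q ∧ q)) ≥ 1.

p = 0, q = 0 ↦ 0  <
p = 0, q = 1/2 ↦ 1/2  <
p = 0, q = 1 ↦ 1  ≥
p = 1/2, q = 0 ↦ 0  <
p = 1/2, q = 1/2 ↦ 0  <
p = 1/2, q = 1 ↦ 1/2  <
p = 1, q = 0 ↦ 0  <
p = 1, q = 1/2 ↦ 1/2  <
p = 1, q = 1 ↦ 0  <
So 1 of the 9 assignments meets the threshold.

1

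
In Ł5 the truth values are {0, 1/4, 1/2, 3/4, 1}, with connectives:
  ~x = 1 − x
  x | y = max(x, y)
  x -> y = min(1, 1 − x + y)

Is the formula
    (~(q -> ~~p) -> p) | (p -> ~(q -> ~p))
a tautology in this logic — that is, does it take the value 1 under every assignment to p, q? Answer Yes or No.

Counterexample: take p = 1/4, q = 3/4.
~p = ~1/4 = 3/4
~~p = ~3/4 = 1/4
q -> ~~p = 3/4 -> 1/4 = 1/2
~(q -> ~~p) = ~1/2 = 1/2
~(q -> ~~p) -> p = 1/2 -> 1/4 = 3/4
~p = ~1/4 = 3/4
q -> ~p = 3/4 -> 3/4 = 1
~(q -> ~p) = ~1 = 0
p -> ~(q -> ~p) = 1/4 -> 0 = 3/4
(~(q -> ~~p) -> p) | (p -> ~(q -> ~p)) = 3/4 | 3/4 = 3/4
This gives 3/4 ≠ 1.

No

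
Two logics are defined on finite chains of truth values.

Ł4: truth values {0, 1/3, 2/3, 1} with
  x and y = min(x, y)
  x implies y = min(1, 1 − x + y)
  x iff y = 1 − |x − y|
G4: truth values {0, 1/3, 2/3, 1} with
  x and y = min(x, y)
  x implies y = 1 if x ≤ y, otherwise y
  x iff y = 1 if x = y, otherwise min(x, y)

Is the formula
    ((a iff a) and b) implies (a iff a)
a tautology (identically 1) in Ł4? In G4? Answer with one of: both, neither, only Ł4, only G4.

In Ł4: every assignment gives 1 — tautology.
In G4: every assignment gives 1 — tautology.

both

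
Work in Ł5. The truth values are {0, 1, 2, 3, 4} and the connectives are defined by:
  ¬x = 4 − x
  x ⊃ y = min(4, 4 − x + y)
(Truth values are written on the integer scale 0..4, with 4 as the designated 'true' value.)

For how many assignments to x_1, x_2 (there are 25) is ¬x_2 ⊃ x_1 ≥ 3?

value 4: 15 assignments (counts)
value 3: 4 assignments (counts)
value 2: 3 assignments
value 1: 2 assignments
value 0: 1 assignment
So 19 of the 25 assignments meet the threshold.

19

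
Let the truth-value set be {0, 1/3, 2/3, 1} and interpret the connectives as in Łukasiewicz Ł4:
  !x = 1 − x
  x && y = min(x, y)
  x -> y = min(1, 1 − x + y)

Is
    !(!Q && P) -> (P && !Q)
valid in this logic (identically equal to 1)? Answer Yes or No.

Counterexample: take P = 0, Q = 0.
!Q = !0 = 1
!Q && P = 1 && 0 = 0
!(!Q && P) = !0 = 1
P && !Q = 0 && 1 = 0
!(!Q && P) -> (P && !Q) = 1 -> 0 = 0
This gives 0 ≠ 1.

No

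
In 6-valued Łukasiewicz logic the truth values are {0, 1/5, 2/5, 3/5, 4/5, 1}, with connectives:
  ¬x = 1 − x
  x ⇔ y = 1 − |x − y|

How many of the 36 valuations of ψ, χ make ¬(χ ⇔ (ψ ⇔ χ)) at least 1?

value 1: 2 assignments (counts)
value 4/5: 3 assignments
value 3/5: 6 assignments
value 2/5: 7 assignments
value 1/5: 10 assignments
value 0: 8 assignments
So 2 of the 36 assignments meet the threshold.

2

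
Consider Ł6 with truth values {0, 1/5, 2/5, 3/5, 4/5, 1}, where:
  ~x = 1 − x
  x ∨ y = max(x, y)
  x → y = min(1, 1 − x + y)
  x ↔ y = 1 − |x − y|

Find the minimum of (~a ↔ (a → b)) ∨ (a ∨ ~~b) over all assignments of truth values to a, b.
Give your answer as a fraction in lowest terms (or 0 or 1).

Take a = 2/5, b = 2/5:
~a = ~2/5 = 3/5
a → b = 2/5 → 2/5 = 1
~a ↔ (a → b) = 3/5 ↔ 1 = 3/5
~b = ~2/5 = 3/5
~~b = ~3/5 = 2/5
a ∨ ~~b = 2/5 ∨ 2/5 = 2/5
(~a ↔ (a → b)) ∨ (a ∨ ~~b) = 3/5 ∨ 2/5 = 3/5
No assignment yields a value below 3/5, so this is the minimum.

3/5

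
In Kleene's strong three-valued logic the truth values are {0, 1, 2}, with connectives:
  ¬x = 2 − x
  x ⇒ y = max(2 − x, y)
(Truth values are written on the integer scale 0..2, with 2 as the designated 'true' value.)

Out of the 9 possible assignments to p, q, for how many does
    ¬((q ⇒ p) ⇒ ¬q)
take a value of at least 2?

1

p = 0, q = 0 ↦ 0  <
p = 0, q = 1 ↦ 1  <
p = 0, q = 2 ↦ 0  <
p = 1, q = 0 ↦ 0  <
p = 1, q = 1 ↦ 1  <
p = 1, q = 2 ↦ 1  <
p = 2, q = 0 ↦ 0  <
p = 2, q = 1 ↦ 1  <
p = 2, q = 2 ↦ 2  ≥
So 1 of the 9 assignments meets the threshold.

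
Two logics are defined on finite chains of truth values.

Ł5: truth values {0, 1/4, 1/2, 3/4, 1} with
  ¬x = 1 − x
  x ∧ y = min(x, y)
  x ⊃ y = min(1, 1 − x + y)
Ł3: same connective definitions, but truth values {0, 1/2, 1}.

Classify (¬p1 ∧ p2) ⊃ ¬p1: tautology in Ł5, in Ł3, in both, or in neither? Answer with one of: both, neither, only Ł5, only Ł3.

In Ł5: every assignment gives 1 — tautology.
In Ł3: every assignment gives 1 — tautology.

both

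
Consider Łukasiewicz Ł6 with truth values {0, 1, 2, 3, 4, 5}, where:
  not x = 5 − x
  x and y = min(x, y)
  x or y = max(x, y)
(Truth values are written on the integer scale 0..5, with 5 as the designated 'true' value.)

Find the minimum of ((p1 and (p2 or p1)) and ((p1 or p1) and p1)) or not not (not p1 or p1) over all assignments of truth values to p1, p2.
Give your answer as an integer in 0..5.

Take p1 = 2, p2 = 0:
p2 or p1 = 0 or 2 = 2
p1 and (p2 or p1) = 2 and 2 = 2
p1 or p1 = 2 or 2 = 2
(p1 or p1) and p1 = 2 and 2 = 2
(p1 and (p2 or p1)) and ((p1 or p1) and p1) = 2 and 2 = 2
not p1 = not 2 = 3
not p1 or p1 = 3 or 2 = 3
not (not p1 or p1) = not 3 = 2
not not (not p1 or p1) = not 2 = 3
((p1 and (p2 or p1)) and ((p1 or p1) and p1)) or not not (not p1 or p1) = 2 or 3 = 3
No assignment yields a value below 3, so this is the minimum.

3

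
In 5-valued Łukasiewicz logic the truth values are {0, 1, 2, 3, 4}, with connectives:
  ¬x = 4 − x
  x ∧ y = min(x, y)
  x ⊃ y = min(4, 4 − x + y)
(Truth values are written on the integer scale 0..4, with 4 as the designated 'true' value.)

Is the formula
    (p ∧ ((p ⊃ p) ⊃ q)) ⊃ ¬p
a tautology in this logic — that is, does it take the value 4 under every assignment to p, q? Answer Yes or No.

Counterexample: take p = 3, q = 2.
p ⊃ p = 3 ⊃ 3 = 4
(p ⊃ p) ⊃ q = 4 ⊃ 2 = 2
p ∧ ((p ⊃ p) ⊃ q) = 3 ∧ 2 = 2
¬p = ¬3 = 1
(p ∧ ((p ⊃ p) ⊃ q)) ⊃ ¬p = 2 ⊃ 1 = 3
This gives 3 ≠ 4.

No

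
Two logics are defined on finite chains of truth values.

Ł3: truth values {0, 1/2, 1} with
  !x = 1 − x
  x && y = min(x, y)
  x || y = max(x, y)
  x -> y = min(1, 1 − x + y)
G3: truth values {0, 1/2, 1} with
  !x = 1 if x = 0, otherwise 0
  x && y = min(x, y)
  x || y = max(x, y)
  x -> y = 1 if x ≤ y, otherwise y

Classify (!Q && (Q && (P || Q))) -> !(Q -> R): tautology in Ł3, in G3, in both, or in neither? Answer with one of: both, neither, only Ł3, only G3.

In Ł3: at P = 0, Q = 1/2, R = 1/2 the value is 1/2 — not a tautology.
In G3: every assignment gives 1 — tautology.

only G3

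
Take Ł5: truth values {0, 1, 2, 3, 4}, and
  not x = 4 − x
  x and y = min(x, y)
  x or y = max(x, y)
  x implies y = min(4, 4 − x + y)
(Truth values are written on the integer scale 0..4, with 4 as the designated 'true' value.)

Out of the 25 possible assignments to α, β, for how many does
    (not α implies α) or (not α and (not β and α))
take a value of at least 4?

15

value 4: 15 assignments (counts)
value 2: 5 assignments
value 0: 5 assignments
So 15 of the 25 assignments meet the threshold.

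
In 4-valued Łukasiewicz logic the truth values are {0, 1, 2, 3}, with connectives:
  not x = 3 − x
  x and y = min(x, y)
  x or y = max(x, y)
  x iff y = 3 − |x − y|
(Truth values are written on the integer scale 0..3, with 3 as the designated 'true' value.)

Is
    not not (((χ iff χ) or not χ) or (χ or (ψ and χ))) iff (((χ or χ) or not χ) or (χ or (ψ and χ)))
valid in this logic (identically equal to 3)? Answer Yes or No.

No

Counterexample: take ψ = 0, χ = 1.
χ iff χ = 1 iff 1 = 3
not χ = not 1 = 2
(χ iff χ) or not χ = 3 or 2 = 3
ψ and χ = 0 and 1 = 0
χ or (ψ and χ) = 1 or 0 = 1
((χ iff χ) or not χ) or (χ or (ψ and χ)) = 3 or 1 = 3
not (((χ iff χ) or not χ) or (χ or (ψ and χ))) = not 3 = 0
not not (((χ iff χ) or not χ) or (χ or (ψ and χ))) = not 0 = 3
χ or χ = 1 or 1 = 1
not χ = not 1 = 2
(χ or χ) or not χ = 1 or 2 = 2
ψ and χ = 0 and 1 = 0
χ or (ψ and χ) = 1 or 0 = 1
((χ or χ) or not χ) or (χ or (ψ and χ)) = 2 or 1 = 2
not not (((χ iff χ) or not χ) or (χ or (ψ and χ))) iff (((χ or χ) or not χ) or (χ or (ψ and χ))) = 3 iff 2 = 2
This gives 2 ≠ 3.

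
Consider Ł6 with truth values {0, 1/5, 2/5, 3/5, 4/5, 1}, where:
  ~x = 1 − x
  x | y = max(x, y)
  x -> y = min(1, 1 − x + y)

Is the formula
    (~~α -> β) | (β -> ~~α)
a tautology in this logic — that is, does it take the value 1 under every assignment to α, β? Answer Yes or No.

Yes

At α = 1/5, β = 1/5, for instance:
~α = ~1/5 = 4/5
~~α = ~4/5 = 1/5
~~α -> β = 1/5 -> 1/5 = 1
β -> ~~α = 1/5 -> 1/5 = 1
(~~α -> β) | (β -> ~~α) = 1 | 1 = 1
and checking the remaining 35 assignments likewise gives ≥ 1 in every case.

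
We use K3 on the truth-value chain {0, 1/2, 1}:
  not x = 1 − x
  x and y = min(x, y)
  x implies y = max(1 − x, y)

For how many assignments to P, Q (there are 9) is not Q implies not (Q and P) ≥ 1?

P = 0, Q = 0 ↦ 1  ≥
P = 0, Q = 1/2 ↦ 1  ≥
P = 0, Q = 1 ↦ 1  ≥
P = 1/2, Q = 0 ↦ 1  ≥
P = 1/2, Q = 1/2 ↦ 1/2  <
P = 1/2, Q = 1 ↦ 1  ≥
P = 1, Q = 0 ↦ 1  ≥
P = 1, Q = 1/2 ↦ 1/2  <
P = 1, Q = 1 ↦ 1  ≥
So 7 of the 9 assignments meet the threshold.

7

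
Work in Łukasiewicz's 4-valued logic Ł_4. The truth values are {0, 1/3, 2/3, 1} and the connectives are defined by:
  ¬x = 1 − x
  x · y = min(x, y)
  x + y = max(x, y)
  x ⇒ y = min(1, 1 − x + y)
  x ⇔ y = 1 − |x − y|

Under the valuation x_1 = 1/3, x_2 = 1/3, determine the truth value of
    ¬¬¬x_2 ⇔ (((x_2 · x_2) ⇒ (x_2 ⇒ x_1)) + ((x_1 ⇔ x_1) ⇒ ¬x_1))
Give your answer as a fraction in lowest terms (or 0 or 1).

¬x_2 = ¬1/3 = 2/3
¬¬x_2 = ¬2/3 = 1/3
¬¬¬x_2 = ¬1/3 = 2/3
x_2 · x_2 = 1/3 · 1/3 = 1/3
x_2 ⇒ x_1 = 1/3 ⇒ 1/3 = 1
(x_2 · x_2) ⇒ (x_2 ⇒ x_1) = 1/3 ⇒ 1 = 1
x_1 ⇔ x_1 = 1/3 ⇔ 1/3 = 1
¬x_1 = ¬1/3 = 2/3
(x_1 ⇔ x_1) ⇒ ¬x_1 = 1 ⇒ 2/3 = 2/3
((x_2 · x_2) ⇒ (x_2 ⇒ x_1)) + ((x_1 ⇔ x_1) ⇒ ¬x_1) = 1 + 2/3 = 1
¬¬¬x_2 ⇔ (((x_2 · x_2) ⇒ (x_2 ⇒ x_1)) + ((x_1 ⇔ x_1) ⇒ ¬x_1)) = 2/3 ⇔ 1 = 2/3

2/3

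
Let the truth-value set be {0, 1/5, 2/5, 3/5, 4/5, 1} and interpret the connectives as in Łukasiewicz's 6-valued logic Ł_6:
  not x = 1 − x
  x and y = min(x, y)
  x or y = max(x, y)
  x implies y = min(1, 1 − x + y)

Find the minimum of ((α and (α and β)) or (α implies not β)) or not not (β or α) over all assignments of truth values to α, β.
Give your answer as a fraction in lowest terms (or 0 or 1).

Take α = 2/5, β = 4/5:
α and β = 2/5 and 4/5 = 2/5
α and (α and β) = 2/5 and 2/5 = 2/5
not β = not 4/5 = 1/5
α implies not β = 2/5 implies 1/5 = 4/5
(α and (α and β)) or (α implies not β) = 2/5 or 4/5 = 4/5
β or α = 4/5 or 2/5 = 4/5
not (β or α) = not 4/5 = 1/5
not not (β or α) = not 1/5 = 4/5
((α and (α and β)) or (α implies not β)) or not not (β or α) = 4/5 or 4/5 = 4/5
No assignment yields a value below 4/5, so this is the minimum.

4/5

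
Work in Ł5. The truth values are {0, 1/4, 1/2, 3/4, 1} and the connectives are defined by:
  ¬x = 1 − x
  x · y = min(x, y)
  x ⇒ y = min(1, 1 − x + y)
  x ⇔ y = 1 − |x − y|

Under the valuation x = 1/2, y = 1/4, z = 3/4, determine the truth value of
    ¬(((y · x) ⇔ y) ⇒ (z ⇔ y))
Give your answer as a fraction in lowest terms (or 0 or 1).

y · x = 1/4 · 1/2 = 1/4
(y · x) ⇔ y = 1/4 ⇔ 1/4 = 1
z ⇔ y = 3/4 ⇔ 1/4 = 1/2
((y · x) ⇔ y) ⇒ (z ⇔ y) = 1 ⇒ 1/2 = 1/2
¬(((y · x) ⇔ y) ⇒ (z ⇔ y)) = ¬1/2 = 1/2

1/2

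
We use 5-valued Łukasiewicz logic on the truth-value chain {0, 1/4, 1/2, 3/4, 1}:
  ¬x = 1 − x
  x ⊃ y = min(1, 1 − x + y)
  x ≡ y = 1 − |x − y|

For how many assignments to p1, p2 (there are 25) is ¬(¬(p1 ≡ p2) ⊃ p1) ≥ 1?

value 1: 1 assignment (counts)
value 3/4: 1 assignment
value 1/2: 2 assignments
value 1/4: 2 assignments
value 0: 19 assignments
So 1 of the 25 assignments meets the threshold.

1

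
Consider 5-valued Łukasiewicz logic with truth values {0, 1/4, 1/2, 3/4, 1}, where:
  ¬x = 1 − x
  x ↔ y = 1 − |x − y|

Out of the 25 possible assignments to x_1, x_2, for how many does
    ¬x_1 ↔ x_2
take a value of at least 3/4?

value 1: 5 assignments (counts)
value 3/4: 8 assignments (counts)
value 1/2: 6 assignments
value 1/4: 4 assignments
value 0: 2 assignments
So 13 of the 25 assignments meet the threshold.

13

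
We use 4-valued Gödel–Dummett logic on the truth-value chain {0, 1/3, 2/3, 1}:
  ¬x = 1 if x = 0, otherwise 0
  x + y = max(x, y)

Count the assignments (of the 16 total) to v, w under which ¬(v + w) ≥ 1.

v = 0, w = 0 ↦ 1  ≥
v = 0, w = 1/3 ↦ 0  <
v = 0, w = 2/3 ↦ 0  <
v = 0, w = 1 ↦ 0  <
v = 1/3, w = 0 ↦ 0  <
v = 1/3, w = 1/3 ↦ 0  <
v = 1/3, w = 2/3 ↦ 0  <
v = 1/3, w = 1 ↦ 0  <
v = 2/3, w = 0 ↦ 0  <
v = 2/3, w = 1/3 ↦ 0  <
v = 2/3, w = 2/3 ↦ 0  <
v = 2/3, w = 1 ↦ 0  <
v = 1, w = 0 ↦ 0  <
v = 1, w = 1/3 ↦ 0  <
v = 1, w = 2/3 ↦ 0  <
v = 1, w = 1 ↦ 0  <
So 1 of the 16 assignments meets the threshold.

1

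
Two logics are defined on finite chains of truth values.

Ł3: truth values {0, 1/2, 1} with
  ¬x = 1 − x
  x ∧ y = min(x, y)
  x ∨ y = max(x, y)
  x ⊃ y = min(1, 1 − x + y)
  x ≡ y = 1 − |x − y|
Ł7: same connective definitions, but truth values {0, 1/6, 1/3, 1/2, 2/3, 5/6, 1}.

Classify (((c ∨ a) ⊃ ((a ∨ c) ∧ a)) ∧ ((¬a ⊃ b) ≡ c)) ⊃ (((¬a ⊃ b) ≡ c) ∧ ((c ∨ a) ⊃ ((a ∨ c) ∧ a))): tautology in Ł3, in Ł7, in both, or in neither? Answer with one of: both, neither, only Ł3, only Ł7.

both

In Ł3: every assignment gives 1 — tautology.
In Ł7: every assignment gives 1 — tautology.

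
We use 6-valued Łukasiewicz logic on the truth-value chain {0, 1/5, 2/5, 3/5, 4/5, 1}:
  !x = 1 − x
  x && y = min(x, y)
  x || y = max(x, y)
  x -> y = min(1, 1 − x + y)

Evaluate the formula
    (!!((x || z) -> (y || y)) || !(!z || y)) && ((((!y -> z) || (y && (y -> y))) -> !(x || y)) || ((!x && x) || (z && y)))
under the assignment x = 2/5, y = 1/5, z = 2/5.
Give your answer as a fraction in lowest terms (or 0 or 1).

4/5

x || z = 2/5 || 2/5 = 2/5
y || y = 1/5 || 1/5 = 1/5
(x || z) -> (y || y) = 2/5 -> 1/5 = 4/5
!((x || z) -> (y || y)) = !4/5 = 1/5
!!((x || z) -> (y || y)) = !1/5 = 4/5
!z = !2/5 = 3/5
!z || y = 3/5 || 1/5 = 3/5
!(!z || y) = !3/5 = 2/5
!!((x || z) -> (y || y)) || !(!z || y) = 4/5 || 2/5 = 4/5
!y = !1/5 = 4/5
!y -> z = 4/5 -> 2/5 = 3/5
y -> y = 1/5 -> 1/5 = 1
y && (y -> y) = 1/5 && 1 = 1/5
(!y -> z) || (y && (y -> y)) = 3/5 || 1/5 = 3/5
x || y = 2/5 || 1/5 = 2/5
!(x || y) = !2/5 = 3/5
((!y -> z) || (y && (y -> y))) -> !(x || y) = 3/5 -> 3/5 = 1
!x = !2/5 = 3/5
!x && x = 3/5 && 2/5 = 2/5
z && y = 2/5 && 1/5 = 1/5
(!x && x) || (z && y) = 2/5 || 1/5 = 2/5
(((!y -> z) || (y && (y -> y))) -> !(x || y)) || ((!x && x) || (z && y)) = 1 || 2/5 = 1
(!!((x || z) -> (y || y)) || !(!z || y)) && ((((!y -> z) || (y && (y -> y))) -> !(x || y)) || ((!x && x) || (z && y))) = 4/5 && 1 = 4/5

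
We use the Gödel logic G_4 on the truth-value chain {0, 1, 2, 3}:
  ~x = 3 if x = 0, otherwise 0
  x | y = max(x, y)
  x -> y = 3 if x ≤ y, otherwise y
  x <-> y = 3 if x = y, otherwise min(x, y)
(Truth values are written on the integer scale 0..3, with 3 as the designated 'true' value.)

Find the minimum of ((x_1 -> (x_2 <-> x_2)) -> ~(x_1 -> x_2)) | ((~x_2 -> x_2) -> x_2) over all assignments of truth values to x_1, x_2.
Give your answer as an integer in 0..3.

1

Take x_1 = 0, x_2 = 1:
x_2 <-> x_2 = 1 <-> 1 = 3
x_1 -> (x_2 <-> x_2) = 0 -> 3 = 3
x_1 -> x_2 = 0 -> 1 = 3
~(x_1 -> x_2) = ~3 = 0
(x_1 -> (x_2 <-> x_2)) -> ~(x_1 -> x_2) = 3 -> 0 = 0
~x_2 = ~1 = 0
~x_2 -> x_2 = 0 -> 1 = 3
(~x_2 -> x_2) -> x_2 = 3 -> 1 = 1
((x_1 -> (x_2 <-> x_2)) -> ~(x_1 -> x_2)) | ((~x_2 -> x_2) -> x_2) = 0 | 1 = 1
No assignment yields a value below 1, so this is the minimum.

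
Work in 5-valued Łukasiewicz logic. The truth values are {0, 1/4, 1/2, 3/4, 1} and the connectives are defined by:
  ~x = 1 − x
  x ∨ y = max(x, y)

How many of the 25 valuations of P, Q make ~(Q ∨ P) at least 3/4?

4

value 1: 1 assignment (counts)
value 3/4: 3 assignments (counts)
value 1/2: 5 assignments
value 1/4: 7 assignments
value 0: 9 assignments
So 4 of the 25 assignments meet the threshold.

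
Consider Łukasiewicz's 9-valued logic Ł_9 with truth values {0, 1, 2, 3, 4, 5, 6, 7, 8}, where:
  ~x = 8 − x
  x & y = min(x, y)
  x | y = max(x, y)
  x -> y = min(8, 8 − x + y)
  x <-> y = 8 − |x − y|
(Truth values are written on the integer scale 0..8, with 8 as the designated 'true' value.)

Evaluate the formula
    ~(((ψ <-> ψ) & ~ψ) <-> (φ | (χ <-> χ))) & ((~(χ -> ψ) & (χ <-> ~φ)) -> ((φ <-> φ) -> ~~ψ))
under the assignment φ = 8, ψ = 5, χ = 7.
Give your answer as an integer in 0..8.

ψ <-> ψ = 5 <-> 5 = 8
~ψ = ~5 = 3
(ψ <-> ψ) & ~ψ = 8 & 3 = 3
χ <-> χ = 7 <-> 7 = 8
φ | (χ <-> χ) = 8 | 8 = 8
((ψ <-> ψ) & ~ψ) <-> (φ | (χ <-> χ)) = 3 <-> 8 = 3
~(((ψ <-> ψ) & ~ψ) <-> (φ | (χ <-> χ))) = ~3 = 5
χ -> ψ = 7 -> 5 = 6
~(χ -> ψ) = ~6 = 2
~φ = ~8 = 0
χ <-> ~φ = 7 <-> 0 = 1
~(χ -> ψ) & (χ <-> ~φ) = 2 & 1 = 1
φ <-> φ = 8 <-> 8 = 8
~ψ = ~5 = 3
~~ψ = ~3 = 5
(φ <-> φ) -> ~~ψ = 8 -> 5 = 5
(~(χ -> ψ) & (χ <-> ~φ)) -> ((φ <-> φ) -> ~~ψ) = 1 -> 5 = 8
~(((ψ <-> ψ) & ~ψ) <-> (φ | (χ <-> χ))) & ((~(χ -> ψ) & (χ <-> ~φ)) -> ((φ <-> φ) -> ~~ψ)) = 5 & 8 = 5

5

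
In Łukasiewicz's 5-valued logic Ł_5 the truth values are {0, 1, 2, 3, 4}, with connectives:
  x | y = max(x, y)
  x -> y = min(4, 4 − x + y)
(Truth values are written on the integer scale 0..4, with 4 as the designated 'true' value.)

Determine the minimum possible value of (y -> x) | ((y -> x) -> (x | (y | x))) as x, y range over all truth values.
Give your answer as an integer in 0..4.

3

Take x = 0, y = 1:
y -> x = 1 -> 0 = 3
y -> x = 1 -> 0 = 3
y | x = 1 | 0 = 1
x | (y | x) = 0 | 1 = 1
(y -> x) -> (x | (y | x)) = 3 -> 1 = 2
(y -> x) | ((y -> x) -> (x | (y | x))) = 3 | 2 = 3
No assignment yields a value below 3, so this is the minimum.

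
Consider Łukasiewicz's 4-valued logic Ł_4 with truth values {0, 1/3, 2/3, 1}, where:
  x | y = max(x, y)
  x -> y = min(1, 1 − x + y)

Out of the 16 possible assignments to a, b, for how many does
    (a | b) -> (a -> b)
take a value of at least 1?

a = 0, b = 0 ↦ 1  ≥
a = 0, b = 1/3 ↦ 1  ≥
a = 0, b = 2/3 ↦ 1  ≥
a = 0, b = 1 ↦ 1  ≥
a = 1/3, b = 0 ↦ 1  ≥
a = 1/3, b = 1/3 ↦ 1  ≥
a = 1/3, b = 2/3 ↦ 1  ≥
a = 1/3, b = 1 ↦ 1  ≥
a = 2/3, b = 0 ↦ 2/3  <
a = 2/3, b = 1/3 ↦ 1  ≥
a = 2/3, b = 2/3 ↦ 1  ≥
a = 2/3, b = 1 ↦ 1  ≥
a = 1, b = 0 ↦ 0  <
a = 1, b = 1/3 ↦ 1/3  <
a = 1, b = 2/3 ↦ 2/3  <
a = 1, b = 1 ↦ 1  ≥
So 12 of the 16 assignments meet the threshold.

12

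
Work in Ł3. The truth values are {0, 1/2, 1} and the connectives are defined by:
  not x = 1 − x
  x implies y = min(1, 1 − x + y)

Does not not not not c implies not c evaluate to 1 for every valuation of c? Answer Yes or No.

Counterexample: take c = 1.
not c = not 1 = 0
not not c = not 0 = 1
not not not c = not 1 = 0
not not not not c = not 0 = 1
not c = not 1 = 0
not not not not c implies not c = 1 implies 0 = 0
This gives 0 ≠ 1.

No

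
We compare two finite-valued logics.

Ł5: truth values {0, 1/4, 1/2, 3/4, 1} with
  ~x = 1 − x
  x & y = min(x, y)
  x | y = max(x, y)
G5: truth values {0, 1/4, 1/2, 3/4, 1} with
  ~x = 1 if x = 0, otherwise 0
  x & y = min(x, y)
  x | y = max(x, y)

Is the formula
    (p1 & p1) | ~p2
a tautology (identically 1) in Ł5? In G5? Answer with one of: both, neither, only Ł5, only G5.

In Ł5: at p1 = 0, p2 = 1/4 the value is 3/4 — not a tautology.
In G5: at p1 = 0, p2 = 1/4 the value is 0 — not a tautology.

neither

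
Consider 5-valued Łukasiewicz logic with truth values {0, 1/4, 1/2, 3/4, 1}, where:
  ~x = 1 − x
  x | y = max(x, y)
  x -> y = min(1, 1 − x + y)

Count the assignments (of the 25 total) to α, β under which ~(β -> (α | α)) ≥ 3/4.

value 1: 1 assignment (counts)
value 3/4: 2 assignments (counts)
value 1/2: 3 assignments
value 1/4: 4 assignments
value 0: 15 assignments
So 3 of the 25 assignments meet the threshold.

3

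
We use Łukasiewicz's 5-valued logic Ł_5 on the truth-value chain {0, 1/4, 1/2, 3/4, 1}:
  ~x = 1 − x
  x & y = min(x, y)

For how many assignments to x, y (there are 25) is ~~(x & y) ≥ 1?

1

value 1: 1 assignment (counts)
value 3/4: 3 assignments
value 1/2: 5 assignments
value 1/4: 7 assignments
value 0: 9 assignments
So 1 of the 25 assignments meets the threshold.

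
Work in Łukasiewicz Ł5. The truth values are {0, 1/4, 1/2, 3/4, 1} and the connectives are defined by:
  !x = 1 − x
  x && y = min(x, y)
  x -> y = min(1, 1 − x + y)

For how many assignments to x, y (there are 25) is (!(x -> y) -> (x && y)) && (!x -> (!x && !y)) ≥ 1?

value 1: 9 assignments (counts)
value 3/4: 6 assignments
value 1/2: 5 assignments
value 1/4: 3 assignments
value 0: 2 assignments
So 9 of the 25 assignments meet the threshold.

9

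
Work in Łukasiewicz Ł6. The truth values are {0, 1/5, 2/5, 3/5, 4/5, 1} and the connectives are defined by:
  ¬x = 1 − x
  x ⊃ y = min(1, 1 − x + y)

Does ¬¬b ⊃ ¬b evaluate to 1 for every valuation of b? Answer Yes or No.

Counterexample: take b = 3/5.
¬b = ¬3/5 = 2/5
¬¬b = ¬2/5 = 3/5
¬b = ¬3/5 = 2/5
¬¬b ⊃ ¬b = 3/5 ⊃ 2/5 = 4/5
This gives 4/5 ≠ 1.

No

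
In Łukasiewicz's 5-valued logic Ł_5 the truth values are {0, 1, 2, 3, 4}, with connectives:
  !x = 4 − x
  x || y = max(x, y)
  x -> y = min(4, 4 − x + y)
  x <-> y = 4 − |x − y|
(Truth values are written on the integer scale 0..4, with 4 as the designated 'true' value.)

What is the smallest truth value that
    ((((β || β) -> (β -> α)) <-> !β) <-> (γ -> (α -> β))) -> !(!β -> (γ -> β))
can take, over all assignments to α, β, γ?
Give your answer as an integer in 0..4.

0

Take α = 0, β = 0, γ = 0:
β || β = 0 || 0 = 0
β -> α = 0 -> 0 = 4
(β || β) -> (β -> α) = 0 -> 4 = 4
!β = !0 = 4
((β || β) -> (β -> α)) <-> !β = 4 <-> 4 = 4
α -> β = 0 -> 0 = 4
γ -> (α -> β) = 0 -> 4 = 4
(((β || β) -> (β -> α)) <-> !β) <-> (γ -> (α -> β)) = 4 <-> 4 = 4
!β = !0 = 4
γ -> β = 0 -> 0 = 4
!β -> (γ -> β) = 4 -> 4 = 4
!(!β -> (γ -> β)) = !4 = 0
((((β || β) -> (β -> α)) <-> !β) <-> (γ -> (α -> β))) -> !(!β -> (γ -> β)) = 4 -> 0 = 0
No assignment yields a value below 0, so this is the minimum.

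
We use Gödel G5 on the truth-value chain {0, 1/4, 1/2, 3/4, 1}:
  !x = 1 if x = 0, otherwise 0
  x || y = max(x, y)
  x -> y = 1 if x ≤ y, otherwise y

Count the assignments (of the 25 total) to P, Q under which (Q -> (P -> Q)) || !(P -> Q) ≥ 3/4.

value 1: 25 assignments (counts)
So 25 of the 25 assignments meet the threshold.

25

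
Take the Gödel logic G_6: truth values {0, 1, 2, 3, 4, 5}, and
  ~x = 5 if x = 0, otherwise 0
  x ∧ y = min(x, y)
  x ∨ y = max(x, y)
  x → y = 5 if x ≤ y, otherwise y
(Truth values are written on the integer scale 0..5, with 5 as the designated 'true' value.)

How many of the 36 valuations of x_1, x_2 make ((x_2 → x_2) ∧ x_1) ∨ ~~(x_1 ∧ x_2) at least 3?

28

value 5: 26 assignments (counts)
value 4: 1 assignment (counts)
value 3: 1 assignment (counts)
value 2: 1 assignment
value 1: 1 assignment
value 0: 6 assignments
So 28 of the 36 assignments meet the threshold.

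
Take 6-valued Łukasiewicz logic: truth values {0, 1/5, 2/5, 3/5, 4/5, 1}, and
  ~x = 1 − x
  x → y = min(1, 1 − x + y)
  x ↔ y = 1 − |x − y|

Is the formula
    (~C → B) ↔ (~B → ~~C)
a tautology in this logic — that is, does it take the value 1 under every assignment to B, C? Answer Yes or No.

Yes

At B = 3/5, C = 1/5, for instance:
~C = ~1/5 = 4/5
~C → B = 4/5 → 3/5 = 4/5
~B = ~3/5 = 2/5
~~C = ~4/5 = 1/5
~B → ~~C = 2/5 → 1/5 = 4/5
(~C → B) ↔ (~B → ~~C) = 4/5 ↔ 4/5 = 1
and checking the remaining 35 assignments likewise gives ≥ 1 in every case.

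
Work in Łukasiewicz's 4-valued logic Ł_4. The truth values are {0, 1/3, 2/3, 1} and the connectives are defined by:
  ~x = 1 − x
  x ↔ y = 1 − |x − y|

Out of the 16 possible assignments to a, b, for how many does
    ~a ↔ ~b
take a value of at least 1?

4

a = 0, b = 0 ↦ 1  ≥
a = 0, b = 1/3 ↦ 2/3  <
a = 0, b = 2/3 ↦ 1/3  <
a = 0, b = 1 ↦ 0  <
a = 1/3, b = 0 ↦ 2/3  <
a = 1/3, b = 1/3 ↦ 1  ≥
a = 1/3, b = 2/3 ↦ 2/3  <
a = 1/3, b = 1 ↦ 1/3  <
a = 2/3, b = 0 ↦ 1/3  <
a = 2/3, b = 1/3 ↦ 2/3  <
a = 2/3, b = 2/3 ↦ 1  ≥
a = 2/3, b = 1 ↦ 2/3  <
a = 1, b = 0 ↦ 0  <
a = 1, b = 1/3 ↦ 1/3  <
a = 1, b = 2/3 ↦ 2/3  <
a = 1, b = 1 ↦ 1  ≥
So 4 of the 16 assignments meet the threshold.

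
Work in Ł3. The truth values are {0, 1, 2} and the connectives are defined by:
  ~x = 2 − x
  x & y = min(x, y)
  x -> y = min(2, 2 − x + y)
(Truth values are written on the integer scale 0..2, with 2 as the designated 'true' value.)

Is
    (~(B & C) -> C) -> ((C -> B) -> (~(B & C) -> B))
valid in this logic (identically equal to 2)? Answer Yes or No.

B = 0, C = 0 ↦ 2
B = 0, C = 1 ↦ 2
B = 0, C = 2 ↦ 2
B = 1, C = 0 ↦ 2
B = 1, C = 1 ↦ 2
B = 1, C = 2 ↦ 2
B = 2, C = 0 ↦ 2
B = 2, C = 1 ↦ 2
B = 2, C = 2 ↦ 2
Every assignment gives a value ≥ 2.

Yes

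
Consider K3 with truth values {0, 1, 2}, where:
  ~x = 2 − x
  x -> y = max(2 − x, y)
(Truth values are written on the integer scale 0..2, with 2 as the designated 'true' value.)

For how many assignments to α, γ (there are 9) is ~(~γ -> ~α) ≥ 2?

1

α = 0, γ = 0 ↦ 0  <
α = 0, γ = 1 ↦ 0  <
α = 0, γ = 2 ↦ 0  <
α = 1, γ = 0 ↦ 1  <
α = 1, γ = 1 ↦ 1  <
α = 1, γ = 2 ↦ 0  <
α = 2, γ = 0 ↦ 2  ≥
α = 2, γ = 1 ↦ 1  <
α = 2, γ = 2 ↦ 0  <
So 1 of the 9 assignments meets the threshold.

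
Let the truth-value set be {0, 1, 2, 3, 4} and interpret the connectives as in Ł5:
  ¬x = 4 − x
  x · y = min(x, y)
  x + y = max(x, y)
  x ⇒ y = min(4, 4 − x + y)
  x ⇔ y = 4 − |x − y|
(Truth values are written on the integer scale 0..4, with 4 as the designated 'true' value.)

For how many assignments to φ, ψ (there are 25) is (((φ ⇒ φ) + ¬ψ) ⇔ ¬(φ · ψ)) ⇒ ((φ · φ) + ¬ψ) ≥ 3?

value 4: 18 assignments (counts)
value 3: 2 assignments (counts)
value 2: 3 assignments
value 1: 1 assignment
value 0: 1 assignment
So 20 of the 25 assignments meet the threshold.

20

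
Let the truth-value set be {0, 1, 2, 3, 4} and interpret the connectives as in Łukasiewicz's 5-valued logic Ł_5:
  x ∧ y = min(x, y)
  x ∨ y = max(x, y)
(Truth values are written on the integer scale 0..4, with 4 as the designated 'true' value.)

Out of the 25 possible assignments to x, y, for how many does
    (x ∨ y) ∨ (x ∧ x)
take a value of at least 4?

value 4: 9 assignments (counts)
value 3: 7 assignments
value 2: 5 assignments
value 1: 3 assignments
value 0: 1 assignment
So 9 of the 25 assignments meet the threshold.

9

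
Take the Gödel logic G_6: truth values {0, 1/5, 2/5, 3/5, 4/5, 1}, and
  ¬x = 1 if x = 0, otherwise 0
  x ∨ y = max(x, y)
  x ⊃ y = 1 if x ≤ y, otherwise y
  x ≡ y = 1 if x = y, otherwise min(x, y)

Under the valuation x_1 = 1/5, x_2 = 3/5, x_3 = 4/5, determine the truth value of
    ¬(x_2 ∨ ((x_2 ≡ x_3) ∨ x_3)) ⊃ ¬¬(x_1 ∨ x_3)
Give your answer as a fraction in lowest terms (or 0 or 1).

x_2 ≡ x_3 = 3/5 ≡ 4/5 = 3/5
(x_2 ≡ x_3) ∨ x_3 = 3/5 ∨ 4/5 = 4/5
x_2 ∨ ((x_2 ≡ x_3) ∨ x_3) = 3/5 ∨ 4/5 = 4/5
¬(x_2 ∨ ((x_2 ≡ x_3) ∨ x_3)) = ¬4/5 = 0
x_1 ∨ x_3 = 1/5 ∨ 4/5 = 4/5
¬(x_1 ∨ x_3) = ¬4/5 = 0
¬¬(x_1 ∨ x_3) = ¬0 = 1
¬(x_2 ∨ ((x_2 ≡ x_3) ∨ x_3)) ⊃ ¬¬(x_1 ∨ x_3) = 0 ⊃ 1 = 1

1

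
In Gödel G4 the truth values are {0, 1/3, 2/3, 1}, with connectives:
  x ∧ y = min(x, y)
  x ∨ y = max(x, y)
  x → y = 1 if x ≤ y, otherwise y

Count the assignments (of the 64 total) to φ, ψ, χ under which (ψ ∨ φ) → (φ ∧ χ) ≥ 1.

20

value 1: 20 assignments (counts)
value 2/3: 6 assignments
value 1/3: 14 assignments
value 0: 24 assignments
So 20 of the 64 assignments meet the threshold.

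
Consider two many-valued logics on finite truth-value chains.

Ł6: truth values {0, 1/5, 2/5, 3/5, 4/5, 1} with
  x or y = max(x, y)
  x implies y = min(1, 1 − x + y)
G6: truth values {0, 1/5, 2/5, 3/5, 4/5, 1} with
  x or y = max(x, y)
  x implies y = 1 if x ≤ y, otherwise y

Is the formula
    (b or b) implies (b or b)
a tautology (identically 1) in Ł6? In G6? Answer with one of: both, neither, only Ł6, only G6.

both

In Ł6: every assignment gives 1 — tautology.
In G6: every assignment gives 1 — tautology.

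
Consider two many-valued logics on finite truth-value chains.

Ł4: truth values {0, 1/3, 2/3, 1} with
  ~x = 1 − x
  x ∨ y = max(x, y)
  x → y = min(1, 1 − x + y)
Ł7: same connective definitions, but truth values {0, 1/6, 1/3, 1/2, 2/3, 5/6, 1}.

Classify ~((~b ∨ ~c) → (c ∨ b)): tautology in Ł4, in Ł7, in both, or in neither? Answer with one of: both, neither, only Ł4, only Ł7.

In Ł4: at b = 0, c = 1/3 the value is 2/3 — not a tautology.
In Ł7: at b = 0, c = 1/6 the value is 5/6 — not a tautology.

neither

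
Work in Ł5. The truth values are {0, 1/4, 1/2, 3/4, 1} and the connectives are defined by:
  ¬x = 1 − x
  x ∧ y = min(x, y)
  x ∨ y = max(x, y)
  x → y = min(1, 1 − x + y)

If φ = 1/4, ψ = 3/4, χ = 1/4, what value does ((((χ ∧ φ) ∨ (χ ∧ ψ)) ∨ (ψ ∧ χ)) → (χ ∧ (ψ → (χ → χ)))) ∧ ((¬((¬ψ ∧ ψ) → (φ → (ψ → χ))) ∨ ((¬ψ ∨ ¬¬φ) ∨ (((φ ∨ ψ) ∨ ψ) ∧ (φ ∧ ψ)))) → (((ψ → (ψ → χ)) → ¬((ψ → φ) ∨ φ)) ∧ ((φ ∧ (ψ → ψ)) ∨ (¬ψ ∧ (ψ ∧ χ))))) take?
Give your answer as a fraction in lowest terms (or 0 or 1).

χ ∧ φ = 1/4 ∧ 1/4 = 1/4
χ ∧ ψ = 1/4 ∧ 3/4 = 1/4
(χ ∧ φ) ∨ (χ ∧ ψ) = 1/4 ∨ 1/4 = 1/4
ψ ∧ χ = 3/4 ∧ 1/4 = 1/4
((χ ∧ φ) ∨ (χ ∧ ψ)) ∨ (ψ ∧ χ) = 1/4 ∨ 1/4 = 1/4
χ → χ = 1/4 → 1/4 = 1
ψ → (χ → χ) = 3/4 → 1 = 1
χ ∧ (ψ → (χ → χ)) = 1/4 ∧ 1 = 1/4
(((χ ∧ φ) ∨ (χ ∧ ψ)) ∨ (ψ ∧ χ)) → (χ ∧ (ψ → (χ → χ))) = 1/4 → 1/4 = 1
¬ψ = ¬3/4 = 1/4
¬ψ ∧ ψ = 1/4 ∧ 3/4 = 1/4
ψ → χ = 3/4 → 1/4 = 1/2
φ → (ψ → χ) = 1/4 → 1/2 = 1
(¬ψ ∧ ψ) → (φ → (ψ → χ)) = 1/4 → 1 = 1
¬((¬ψ ∧ ψ) → (φ → (ψ → χ))) = ¬1 = 0
¬ψ = ¬3/4 = 1/4
¬φ = ¬1/4 = 3/4
¬¬φ = ¬3/4 = 1/4
¬ψ ∨ ¬¬φ = 1/4 ∨ 1/4 = 1/4
φ ∨ ψ = 1/4 ∨ 3/4 = 3/4
(φ ∨ ψ) ∨ ψ = 3/4 ∨ 3/4 = 3/4
φ ∧ ψ = 1/4 ∧ 3/4 = 1/4
((φ ∨ ψ) ∨ ψ) ∧ (φ ∧ ψ) = 3/4 ∧ 1/4 = 1/4
(¬ψ ∨ ¬¬φ) ∨ (((φ ∨ ψ) ∨ ψ) ∧ (φ ∧ ψ)) = 1/4 ∨ 1/4 = 1/4
¬((¬ψ ∧ ψ) → (φ → (ψ → χ))) ∨ ((¬ψ ∨ ¬¬φ) ∨ (((φ ∨ ψ) ∨ ψ) ∧ (φ ∧ ψ))) = 0 ∨ 1/4 = 1/4
ψ → χ = 3/4 → 1/4 = 1/2
ψ → (ψ → χ) = 3/4 → 1/2 = 3/4
ψ → φ = 3/4 → 1/4 = 1/2
(ψ → φ) ∨ φ = 1/2 ∨ 1/4 = 1/2
¬((ψ → φ) ∨ φ) = ¬1/2 = 1/2
(ψ → (ψ → χ)) → ¬((ψ → φ) ∨ φ) = 3/4 → 1/2 = 3/4
ψ → ψ = 3/4 → 3/4 = 1
φ ∧ (ψ → ψ) = 1/4 ∧ 1 = 1/4
¬ψ = ¬3/4 = 1/4
ψ ∧ χ = 3/4 ∧ 1/4 = 1/4
¬ψ ∧ (ψ ∧ χ) = 1/4 ∧ 1/4 = 1/4
(φ ∧ (ψ → ψ)) ∨ (¬ψ ∧ (ψ ∧ χ)) = 1/4 ∨ 1/4 = 1/4
((ψ → (ψ → χ)) → ¬((ψ → φ) ∨ φ)) ∧ ((φ ∧ (ψ → ψ)) ∨ (¬ψ ∧ (ψ ∧ χ))) = 3/4 ∧ 1/4 = 1/4
(¬((¬ψ ∧ ψ) → (φ → (ψ → χ))) ∨ ((¬ψ ∨ ¬¬φ) ∨ (((φ ∨ ψ) ∨ ψ) ∧ (φ ∧ ψ)))) → (((ψ → (ψ → χ)) → ¬((ψ → φ) ∨ φ)) ∧ ((φ ∧ (ψ → ψ)) ∨ (¬ψ ∧ (ψ ∧ χ)))) = 1/4 → 1/4 = 1
((((χ ∧ φ) ∨ (χ ∧ ψ)) ∨ (ψ ∧ χ)) → (χ ∧ (ψ → (χ → χ)))) ∧ ((¬((¬ψ ∧ ψ) → (φ → (ψ → χ))) ∨ ((¬ψ ∨ ¬¬φ) ∨ (((φ ∨ ψ) ∨ ψ) ∧ (φ ∧ ψ)))) → (((ψ → (ψ → χ)) → ¬((ψ → φ) ∨ φ)) ∧ ((φ ∧ (ψ → ψ)) ∨ (¬ψ ∧ (ψ ∧ χ))))) = 1 ∧ 1 = 1

1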